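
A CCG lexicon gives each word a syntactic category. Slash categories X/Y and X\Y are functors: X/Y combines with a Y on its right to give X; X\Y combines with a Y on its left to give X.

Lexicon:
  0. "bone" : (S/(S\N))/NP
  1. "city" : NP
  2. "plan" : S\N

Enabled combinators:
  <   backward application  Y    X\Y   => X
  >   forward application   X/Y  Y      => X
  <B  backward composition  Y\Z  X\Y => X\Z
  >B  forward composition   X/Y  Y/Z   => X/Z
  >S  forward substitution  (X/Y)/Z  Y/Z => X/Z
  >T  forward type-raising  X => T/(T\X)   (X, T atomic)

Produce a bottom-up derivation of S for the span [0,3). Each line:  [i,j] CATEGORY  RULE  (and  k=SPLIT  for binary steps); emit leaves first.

[0,1] (S/(S\N))/NP  lex  "bone"
[1,2] NP  lex  "city"
[0,2] S/(S\N)  >  k=1
[2,3] S\N  lex  "plan"
[0,3] S  >  k=2

[0,3] S   >
  [0,2] S/(S\N)   >
    [0,1] "bone" : (S/(S\N))/NP
    [1,2] "city" : NP
  [2,3] "plan" : S\N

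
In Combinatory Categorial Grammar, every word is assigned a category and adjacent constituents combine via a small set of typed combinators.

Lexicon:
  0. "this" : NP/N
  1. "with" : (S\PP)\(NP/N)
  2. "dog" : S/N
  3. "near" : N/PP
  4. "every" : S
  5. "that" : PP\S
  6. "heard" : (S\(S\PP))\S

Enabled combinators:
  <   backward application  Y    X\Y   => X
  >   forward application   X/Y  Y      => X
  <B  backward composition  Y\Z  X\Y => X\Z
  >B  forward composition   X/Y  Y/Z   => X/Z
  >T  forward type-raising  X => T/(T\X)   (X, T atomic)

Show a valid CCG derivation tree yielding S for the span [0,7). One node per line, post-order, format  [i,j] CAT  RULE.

[0,7] S   <
  [0,2] S\PP   <
    [0,1] "this" : NP/N
    [1,2] "with" : (S\PP)\(NP/N)
  [2,7] S\(S\PP)   <
    [2,6] S   >
      [2,4] S/PP   >B
        [2,3] "dog" : S/N
        [3,4] "near" : N/PP
      [4,6] PP   <
        [4,5] "every" : S
        [5,6] "that" : PP\S
    [6,7] "heard" : (S\(S\PP))\S

[0,1] NP/N  lex  "this"
[1,2] (S\PP)\(NP/N)  lex  "with"
[0,2] S\PP  <  k=1
[2,3] S/N  lex  "dog"
[3,4] N/PP  lex  "near"
[2,4] S/PP  >B  k=3
[4,5] S  lex  "every"
[5,6] PP\S  lex  "that"
[4,6] PP  <  k=5
[2,6] S  >  k=4
[6,7] (S\(S\PP))\S  lex  "heard"
[2,7] S\(S\PP)  <  k=6
[0,7] S  <  k=2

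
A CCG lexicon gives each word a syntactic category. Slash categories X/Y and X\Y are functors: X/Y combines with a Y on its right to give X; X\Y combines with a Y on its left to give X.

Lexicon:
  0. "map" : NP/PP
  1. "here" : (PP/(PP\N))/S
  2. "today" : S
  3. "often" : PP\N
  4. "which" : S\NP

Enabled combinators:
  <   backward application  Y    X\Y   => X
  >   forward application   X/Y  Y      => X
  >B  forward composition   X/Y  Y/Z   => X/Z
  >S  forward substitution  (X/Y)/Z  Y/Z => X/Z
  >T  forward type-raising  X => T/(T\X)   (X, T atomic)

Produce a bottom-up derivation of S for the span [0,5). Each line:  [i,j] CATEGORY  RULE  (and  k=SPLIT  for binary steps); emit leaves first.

[0,5] S   <
  [0,4] NP   >
    [0,1] "map" : NP/PP
    [1,4] PP   >
      [1,3] PP/(PP\N)   >
        [1,2] "here" : (PP/(PP\N))/S
        [2,3] "today" : S
      [3,4] "often" : PP\N
  [4,5] "which" : S\NP

[0,1] NP/PP  lex  "map"
[1,2] (PP/(PP\N))/S  lex  "here"
[2,3] S  lex  "today"
[1,3] PP/(PP\N)  >  k=2
[3,4] PP\N  lex  "often"
[1,4] PP  >  k=3
[0,4] NP  >  k=1
[4,5] S\NP  lex  "which"
[0,5] S  <  k=4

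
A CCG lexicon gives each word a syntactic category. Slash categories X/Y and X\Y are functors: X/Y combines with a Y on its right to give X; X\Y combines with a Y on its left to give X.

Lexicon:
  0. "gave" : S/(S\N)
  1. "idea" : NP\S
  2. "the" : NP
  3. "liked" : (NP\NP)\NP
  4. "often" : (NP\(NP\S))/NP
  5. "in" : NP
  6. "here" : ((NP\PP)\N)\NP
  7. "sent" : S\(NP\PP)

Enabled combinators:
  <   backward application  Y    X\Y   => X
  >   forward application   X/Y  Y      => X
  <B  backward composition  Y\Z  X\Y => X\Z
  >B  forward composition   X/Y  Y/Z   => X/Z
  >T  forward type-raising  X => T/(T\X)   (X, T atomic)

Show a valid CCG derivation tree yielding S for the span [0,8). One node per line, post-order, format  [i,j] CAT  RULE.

[0,1] S/(S\N)  lex  "gave"
[1,2] NP\S  lex  "idea"
[2,3] NP  lex  "the"
[3,4] (NP\NP)\NP  lex  "liked"
[2,4] NP\NP  <  k=3
[1,4] NP\S  <B  k=2
[4,5] (NP\(NP\S))/NP  lex  "often"
[5,6] NP  lex  "in"
[4,6] NP\(NP\S)  >  k=5
[1,6] NP  <  k=4
[6,7] ((NP\PP)\N)\NP  lex  "here"
[1,7] (NP\PP)\N  <  k=6
[7,8] S\(NP\PP)  lex  "sent"
[1,8] S\N  <B  k=7
[0,8] S  >  k=1

[0,8] S   >
  [0,1] "gave" : S/(S\N)
  [1,8] S\N   <B
    [1,7] (NP\PP)\N   <
      [1,6] NP   <
        [1,4] NP\S   <B
          [1,2] "idea" : NP\S
          [2,4] NP\NP   <
            [2,3] "the" : NP
            [3,4] "liked" : (NP\NP)\NP
        [4,6] NP\(NP\S)   >
          [4,5] "often" : (NP\(NP\S))/NP
          [5,6] "in" : NP
      [6,7] "here" : ((NP\PP)\N)\NP
    [7,8] "sent" : S\(NP\PP)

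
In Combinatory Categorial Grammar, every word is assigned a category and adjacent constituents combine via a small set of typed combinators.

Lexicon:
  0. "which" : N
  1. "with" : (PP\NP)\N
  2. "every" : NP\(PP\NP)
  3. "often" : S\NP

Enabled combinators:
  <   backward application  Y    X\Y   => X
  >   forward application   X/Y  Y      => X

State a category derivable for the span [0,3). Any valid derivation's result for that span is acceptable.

NP

[0,4] S   <
  [0,3] NP   <
    [0,2] PP\NP   <
      [0,1] "which" : N
      [1,2] "with" : (PP\NP)\N
    [2,3] "every" : NP\(PP\NP)
  [3,4] "often" : S\NP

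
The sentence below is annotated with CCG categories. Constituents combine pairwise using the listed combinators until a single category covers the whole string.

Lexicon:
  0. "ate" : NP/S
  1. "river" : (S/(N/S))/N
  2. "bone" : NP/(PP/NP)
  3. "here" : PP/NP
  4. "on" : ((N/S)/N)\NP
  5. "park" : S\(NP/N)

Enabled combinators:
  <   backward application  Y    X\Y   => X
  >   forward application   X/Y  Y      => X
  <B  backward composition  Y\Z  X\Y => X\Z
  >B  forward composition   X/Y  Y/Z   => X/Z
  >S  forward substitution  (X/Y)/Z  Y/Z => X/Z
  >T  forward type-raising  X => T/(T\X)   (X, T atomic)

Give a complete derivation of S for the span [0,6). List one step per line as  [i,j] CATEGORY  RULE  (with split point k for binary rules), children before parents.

[0,6] S   <
  [0,5] NP/N   >B
    [0,1] "ate" : NP/S
    [1,5] S/N   >S
      [1,2] "river" : (S/(N/S))/N
      [2,5] (N/S)/N   <
        [2,4] NP   >
          [2,3] "bone" : NP/(PP/NP)
          [3,4] "here" : PP/NP
        [4,5] "on" : ((N/S)/N)\NP
  [5,6] "park" : S\(NP/N)

[0,1] NP/S  lex  "ate"
[1,2] (S/(N/S))/N  lex  "river"
[2,3] NP/(PP/NP)  lex  "bone"
[3,4] PP/NP  lex  "here"
[2,4] NP  >  k=3
[4,5] ((N/S)/N)\NP  lex  "on"
[2,5] (N/S)/N  <  k=4
[1,5] S/N  >S  k=2
[0,5] NP/N  >B  k=1
[5,6] S\(NP/N)  lex  "park"
[0,6] S  <  k=5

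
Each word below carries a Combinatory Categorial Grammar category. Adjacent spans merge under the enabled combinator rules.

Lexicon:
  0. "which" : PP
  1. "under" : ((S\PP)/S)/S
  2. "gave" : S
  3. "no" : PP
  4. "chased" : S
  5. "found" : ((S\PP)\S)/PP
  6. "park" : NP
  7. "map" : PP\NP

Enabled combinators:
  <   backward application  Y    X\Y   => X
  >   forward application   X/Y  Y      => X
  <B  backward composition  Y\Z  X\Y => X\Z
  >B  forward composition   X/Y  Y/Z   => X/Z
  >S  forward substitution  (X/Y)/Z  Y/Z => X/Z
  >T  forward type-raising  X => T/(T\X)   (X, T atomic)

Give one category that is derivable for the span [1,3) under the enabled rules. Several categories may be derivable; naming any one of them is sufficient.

(S\PP)/S

[0,8] S   <
  [0,1] "which" : PP
  [1,8] S\PP   >
    [1,3] (S\PP)/S   >
      [1,2] "under" : ((S\PP)/S)/S
      [2,3] "gave" : S
    [3,8] S   <
      [3,4] "no" : PP
      [4,8] S\PP   <
        [4,5] "chased" : S
        [5,8] (S\PP)\S   >
          [5,6] "found" : ((S\PP)\S)/PP
          [6,8] PP   >
            [6,7] PP/(PP\NP)   >T
              [6,7] "park" : NP
            [7,8] "map" : PP\NP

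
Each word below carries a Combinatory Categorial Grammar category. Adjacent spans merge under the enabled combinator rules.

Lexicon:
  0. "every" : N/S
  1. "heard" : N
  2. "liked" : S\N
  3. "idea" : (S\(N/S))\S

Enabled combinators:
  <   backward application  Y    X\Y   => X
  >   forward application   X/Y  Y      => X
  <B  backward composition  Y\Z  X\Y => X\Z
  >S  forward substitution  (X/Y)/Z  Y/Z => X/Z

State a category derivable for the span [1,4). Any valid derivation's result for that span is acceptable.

[0,4] S   <
  [0,1] "every" : N/S
  [1,4] S\(N/S)   <
    [1,3] S   <
      [1,2] "heard" : N
      [2,3] "liked" : S\N
    [3,4] "idea" : (S\(N/S))\S

S\(N/S)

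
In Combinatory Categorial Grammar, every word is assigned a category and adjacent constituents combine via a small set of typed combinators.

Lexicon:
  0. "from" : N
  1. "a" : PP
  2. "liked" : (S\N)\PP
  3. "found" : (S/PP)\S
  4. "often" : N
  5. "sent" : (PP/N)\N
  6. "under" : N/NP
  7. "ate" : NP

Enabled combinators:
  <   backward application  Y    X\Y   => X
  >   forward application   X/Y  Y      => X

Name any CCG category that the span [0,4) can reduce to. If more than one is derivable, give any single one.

S/PP

[0,8] S   >
  [0,4] S/PP   <
    [0,3] S   <
      [0,1] "from" : N
      [1,3] S\N   <
        [1,2] "a" : PP
        [2,3] "liked" : (S\N)\PP
    [3,4] "found" : (S/PP)\S
  [4,8] PP   >
    [4,6] PP/N   <
      [4,5] "often" : N
      [5,6] "sent" : (PP/N)\N
    [6,8] N   >
      [6,7] "under" : N/NP
      [7,8] "ate" : NP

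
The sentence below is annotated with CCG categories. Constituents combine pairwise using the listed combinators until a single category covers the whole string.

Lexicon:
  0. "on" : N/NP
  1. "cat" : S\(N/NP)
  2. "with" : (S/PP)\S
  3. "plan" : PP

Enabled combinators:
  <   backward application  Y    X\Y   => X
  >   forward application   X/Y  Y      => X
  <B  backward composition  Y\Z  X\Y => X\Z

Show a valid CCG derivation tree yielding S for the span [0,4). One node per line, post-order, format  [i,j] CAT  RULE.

[0,1] N/NP  lex  "on"
[1,2] S\(N/NP)  lex  "cat"
[0,2] S  <  k=1
[2,3] (S/PP)\S  lex  "with"
[0,3] S/PP  <  k=2
[3,4] PP  lex  "plan"
[0,4] S  >  k=3

[0,4] S   >
  [0,3] S/PP   <
    [0,2] S   <
      [0,1] "on" : N/NP
      [1,2] "cat" : S\(N/NP)
    [2,3] "with" : (S/PP)\S
  [3,4] "plan" : PP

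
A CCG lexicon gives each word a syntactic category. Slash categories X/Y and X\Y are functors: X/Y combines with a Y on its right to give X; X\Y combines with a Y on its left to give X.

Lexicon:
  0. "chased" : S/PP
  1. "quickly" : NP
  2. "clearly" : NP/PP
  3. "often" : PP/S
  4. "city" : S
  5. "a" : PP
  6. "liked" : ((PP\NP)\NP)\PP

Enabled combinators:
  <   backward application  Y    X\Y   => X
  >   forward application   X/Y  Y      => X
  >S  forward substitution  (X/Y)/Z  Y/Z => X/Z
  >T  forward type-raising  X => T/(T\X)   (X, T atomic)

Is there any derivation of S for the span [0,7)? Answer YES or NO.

[0,7] S   >
  [0,1] "chased" : S/PP
  [1,7] PP   <
    [1,2] "quickly" : NP
    [2,7] PP\NP   <
      [2,5] NP   >
        [2,3] "clearly" : NP/PP
        [3,5] PP   >
          [3,4] "often" : PP/S
          [4,5] "city" : S
      [5,7] (PP\NP)\NP   <
        [5,6] "a" : PP
        [6,7] "liked" : ((PP\NP)\NP)\PP

YES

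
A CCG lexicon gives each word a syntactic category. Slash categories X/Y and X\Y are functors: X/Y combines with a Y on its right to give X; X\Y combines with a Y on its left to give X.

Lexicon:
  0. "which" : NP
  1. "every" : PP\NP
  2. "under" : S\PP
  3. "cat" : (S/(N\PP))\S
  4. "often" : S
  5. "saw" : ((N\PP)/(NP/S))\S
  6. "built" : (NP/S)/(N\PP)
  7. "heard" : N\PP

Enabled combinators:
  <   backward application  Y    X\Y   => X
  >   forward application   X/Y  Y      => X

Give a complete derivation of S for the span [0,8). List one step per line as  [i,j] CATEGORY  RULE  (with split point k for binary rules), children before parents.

[0,8] S   >
  [0,4] S/(N\PP)   <
    [0,3] S   <
      [0,2] PP   <
        [0,1] "which" : NP
        [1,2] "every" : PP\NP
      [2,3] "under" : S\PP
    [3,4] "cat" : (S/(N\PP))\S
  [4,8] N\PP   >
    [4,6] (N\PP)/(NP/S)   <
      [4,5] "often" : S
      [5,6] "saw" : ((N\PP)/(NP/S))\S
    [6,8] NP/S   >
      [6,7] "built" : (NP/S)/(N\PP)
      [7,8] "heard" : N\PP

[0,1] NP  lex  "which"
[1,2] PP\NP  lex  "every"
[0,2] PP  <  k=1
[2,3] S\PP  lex  "under"
[0,3] S  <  k=2
[3,4] (S/(N\PP))\S  lex  "cat"
[0,4] S/(N\PP)  <  k=3
[4,5] S  lex  "often"
[5,6] ((N\PP)/(NP/S))\S  lex  "saw"
[4,6] (N\PP)/(NP/S)  <  k=5
[6,7] (NP/S)/(N\PP)  lex  "built"
[7,8] N\PP  lex  "heard"
[6,8] NP/S  >  k=7
[4,8] N\PP  >  k=6
[0,8] S  >  k=4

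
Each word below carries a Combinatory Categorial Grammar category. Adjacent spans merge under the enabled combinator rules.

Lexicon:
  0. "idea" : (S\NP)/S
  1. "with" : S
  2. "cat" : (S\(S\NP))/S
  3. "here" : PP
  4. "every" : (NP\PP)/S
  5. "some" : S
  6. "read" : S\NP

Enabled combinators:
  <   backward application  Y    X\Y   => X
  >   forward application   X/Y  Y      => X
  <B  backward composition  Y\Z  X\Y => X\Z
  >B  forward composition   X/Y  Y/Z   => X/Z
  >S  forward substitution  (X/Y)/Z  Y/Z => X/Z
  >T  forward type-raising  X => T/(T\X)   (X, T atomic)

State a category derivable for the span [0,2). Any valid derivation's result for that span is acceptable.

[0,7] S   <
  [0,2] S\NP   >
    [0,1] "idea" : (S\NP)/S
    [1,2] "with" : S
  [2,7] S\(S\NP)   >
    [2,3] "cat" : (S\(S\NP))/S
    [3,7] S   <
      [3,4] "here" : PP
      [4,7] S\PP   <B
        [4,6] NP\PP   >
          [4,5] "every" : (NP\PP)/S
          [5,6] "some" : S
        [6,7] "read" : S\NP

S\NP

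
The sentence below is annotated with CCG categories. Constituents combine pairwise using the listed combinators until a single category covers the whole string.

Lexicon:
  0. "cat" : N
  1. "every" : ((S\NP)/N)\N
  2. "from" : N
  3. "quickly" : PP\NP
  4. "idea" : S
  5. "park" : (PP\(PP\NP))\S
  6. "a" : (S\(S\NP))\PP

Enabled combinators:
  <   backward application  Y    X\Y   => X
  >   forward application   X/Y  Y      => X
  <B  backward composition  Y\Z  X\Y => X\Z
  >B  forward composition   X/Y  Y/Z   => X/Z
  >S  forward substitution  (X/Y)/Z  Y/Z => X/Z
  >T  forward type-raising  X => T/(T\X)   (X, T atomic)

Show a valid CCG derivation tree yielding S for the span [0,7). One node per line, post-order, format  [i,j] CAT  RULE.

[0,7] S   <
  [0,3] S\NP   >
    [0,2] (S\NP)/N   <
      [0,1] "cat" : N
      [1,2] "every" : ((S\NP)/N)\N
    [2,3] "from" : N
  [3,7] S\(S\NP)   <
    [3,6] PP   <
      [3,4] "quickly" : PP\NP
      [4,6] PP\(PP\NP)   <
        [4,5] "idea" : S
        [5,6] "park" : (PP\(PP\NP))\S
    [6,7] "a" : (S\(S\NP))\PP

[0,1] N  lex  "cat"
[1,2] ((S\NP)/N)\N  lex  "every"
[0,2] (S\NP)/N  <  k=1
[2,3] N  lex  "from"
[0,3] S\NP  >  k=2
[3,4] PP\NP  lex  "quickly"
[4,5] S  lex  "idea"
[5,6] (PP\(PP\NP))\S  lex  "park"
[4,6] PP\(PP\NP)  <  k=5
[3,6] PP  <  k=4
[6,7] (S\(S\NP))\PP  lex  "a"
[3,7] S\(S\NP)  <  k=6
[0,7] S  <  k=3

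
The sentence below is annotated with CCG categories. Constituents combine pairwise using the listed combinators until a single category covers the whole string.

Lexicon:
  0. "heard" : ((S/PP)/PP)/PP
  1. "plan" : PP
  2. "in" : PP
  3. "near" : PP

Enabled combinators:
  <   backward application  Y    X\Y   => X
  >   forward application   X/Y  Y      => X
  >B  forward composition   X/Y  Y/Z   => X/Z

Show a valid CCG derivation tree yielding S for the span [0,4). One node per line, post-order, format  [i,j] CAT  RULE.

[0,1] ((S/PP)/PP)/PP  lex  "heard"
[1,2] PP  lex  "plan"
[0,2] (S/PP)/PP  >  k=1
[2,3] PP  lex  "in"
[0,3] S/PP  >  k=2
[3,4] PP  lex  "near"
[0,4] S  >  k=3

[0,4] S   >
  [0,3] S/PP   >
    [0,2] (S/PP)/PP   >
      [0,1] "heard" : ((S/PP)/PP)/PP
      [1,2] "plan" : PP
    [2,3] "in" : PP
  [3,4] "near" : PP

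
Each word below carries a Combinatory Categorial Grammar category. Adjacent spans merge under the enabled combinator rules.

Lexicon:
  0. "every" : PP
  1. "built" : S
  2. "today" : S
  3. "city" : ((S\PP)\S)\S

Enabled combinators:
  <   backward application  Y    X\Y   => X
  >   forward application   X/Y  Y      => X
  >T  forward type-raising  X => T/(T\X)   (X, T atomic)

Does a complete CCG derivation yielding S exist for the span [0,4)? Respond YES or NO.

YES

[0,4] S   >
  [0,1] S/(S\PP)   >T
    [0,1] "every" : PP
  [1,4] S\PP   <
    [1,2] "built" : S
    [2,4] (S\PP)\S   <
      [2,3] "today" : S
      [3,4] "city" : ((S\PP)\S)\S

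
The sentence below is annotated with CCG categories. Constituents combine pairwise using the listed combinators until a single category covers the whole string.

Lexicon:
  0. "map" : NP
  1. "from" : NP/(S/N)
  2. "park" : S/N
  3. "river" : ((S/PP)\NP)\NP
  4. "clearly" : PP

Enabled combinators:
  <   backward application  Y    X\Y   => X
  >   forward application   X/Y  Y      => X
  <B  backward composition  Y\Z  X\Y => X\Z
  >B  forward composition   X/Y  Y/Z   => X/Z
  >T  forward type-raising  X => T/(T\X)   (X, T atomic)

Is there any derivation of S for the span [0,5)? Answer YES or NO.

YES

[0,5] S   >
  [0,4] S/PP   <
    [0,1] "map" : NP
    [1,4] (S/PP)\NP   <
      [1,3] NP   >
        [1,2] "from" : NP/(S/N)
        [2,3] "park" : S/N
      [3,4] "river" : ((S/PP)\NP)\NP
  [4,5] "clearly" : PP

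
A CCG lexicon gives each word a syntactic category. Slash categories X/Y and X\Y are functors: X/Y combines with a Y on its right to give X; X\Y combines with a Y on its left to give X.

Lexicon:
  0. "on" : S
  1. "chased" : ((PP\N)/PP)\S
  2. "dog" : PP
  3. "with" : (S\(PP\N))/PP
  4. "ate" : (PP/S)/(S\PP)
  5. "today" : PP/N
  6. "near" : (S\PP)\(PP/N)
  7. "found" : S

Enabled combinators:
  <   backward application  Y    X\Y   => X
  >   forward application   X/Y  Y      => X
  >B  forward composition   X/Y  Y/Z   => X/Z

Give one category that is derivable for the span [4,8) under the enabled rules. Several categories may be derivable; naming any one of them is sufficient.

PP

[0,8] S   <
  [0,3] PP\N   >
    [0,2] (PP\N)/PP   <
      [0,1] "on" : S
      [1,2] "chased" : ((PP\N)/PP)\S
    [2,3] "dog" : PP
  [3,8] S\(PP\N)   >
    [3,4] "with" : (S\(PP\N))/PP
    [4,8] PP   >
      [4,7] PP/S   >
        [4,5] "ate" : (PP/S)/(S\PP)
        [5,7] S\PP   <
          [5,6] "today" : PP/N
          [6,7] "near" : (S\PP)\(PP/N)
      [7,8] "found" : S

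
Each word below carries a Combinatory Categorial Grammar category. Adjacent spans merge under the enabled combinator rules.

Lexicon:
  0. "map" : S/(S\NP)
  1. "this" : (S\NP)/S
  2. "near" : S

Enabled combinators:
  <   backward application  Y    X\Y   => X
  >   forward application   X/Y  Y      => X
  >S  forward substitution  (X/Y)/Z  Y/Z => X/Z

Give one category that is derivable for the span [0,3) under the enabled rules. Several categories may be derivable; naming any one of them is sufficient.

[0,3] S   >
  [0,1] "map" : S/(S\NP)
  [1,3] S\NP   >
    [1,2] "this" : (S\NP)/S
    [2,3] "near" : S

S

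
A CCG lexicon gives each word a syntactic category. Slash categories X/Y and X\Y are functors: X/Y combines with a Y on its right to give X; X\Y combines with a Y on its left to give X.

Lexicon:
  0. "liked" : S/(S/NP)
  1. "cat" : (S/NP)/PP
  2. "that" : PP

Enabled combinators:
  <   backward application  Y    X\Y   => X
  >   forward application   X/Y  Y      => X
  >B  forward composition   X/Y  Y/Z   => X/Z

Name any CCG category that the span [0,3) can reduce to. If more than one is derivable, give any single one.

[0,3] S   >
  [0,1] "liked" : S/(S/NP)
  [1,3] S/NP   >
    [1,2] "cat" : (S/NP)/PP
    [2,3] "that" : PP

S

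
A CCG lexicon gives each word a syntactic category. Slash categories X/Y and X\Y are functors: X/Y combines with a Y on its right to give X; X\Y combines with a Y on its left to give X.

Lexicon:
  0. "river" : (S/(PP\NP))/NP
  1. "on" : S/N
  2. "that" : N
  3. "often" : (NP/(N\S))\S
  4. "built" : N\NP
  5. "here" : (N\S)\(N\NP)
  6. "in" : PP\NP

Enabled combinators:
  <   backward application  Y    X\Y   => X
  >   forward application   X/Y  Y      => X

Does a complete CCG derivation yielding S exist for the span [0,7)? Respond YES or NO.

[0,7] S   >
  [0,6] S/(PP\NP)   >
    [0,1] "river" : (S/(PP\NP))/NP
    [1,6] NP   >
      [1,4] NP/(N\S)   <
        [1,3] S   >
          [1,2] "on" : S/N
          [2,3] "that" : N
        [3,4] "often" : (NP/(N\S))\S
      [4,6] N\S   <
        [4,5] "built" : N\NP
        [5,6] "here" : (N\S)\(N\NP)
  [6,7] "in" : PP\NP

YES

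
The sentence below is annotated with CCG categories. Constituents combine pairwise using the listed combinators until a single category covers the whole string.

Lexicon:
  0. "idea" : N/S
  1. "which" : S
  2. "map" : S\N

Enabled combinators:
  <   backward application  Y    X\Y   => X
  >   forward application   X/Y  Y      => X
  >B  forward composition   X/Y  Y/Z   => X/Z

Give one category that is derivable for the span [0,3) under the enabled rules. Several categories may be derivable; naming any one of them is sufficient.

S

[0,3] S   <
  [0,2] N   >
    [0,1] "idea" : N/S
    [1,2] "which" : S
  [2,3] "map" : S\N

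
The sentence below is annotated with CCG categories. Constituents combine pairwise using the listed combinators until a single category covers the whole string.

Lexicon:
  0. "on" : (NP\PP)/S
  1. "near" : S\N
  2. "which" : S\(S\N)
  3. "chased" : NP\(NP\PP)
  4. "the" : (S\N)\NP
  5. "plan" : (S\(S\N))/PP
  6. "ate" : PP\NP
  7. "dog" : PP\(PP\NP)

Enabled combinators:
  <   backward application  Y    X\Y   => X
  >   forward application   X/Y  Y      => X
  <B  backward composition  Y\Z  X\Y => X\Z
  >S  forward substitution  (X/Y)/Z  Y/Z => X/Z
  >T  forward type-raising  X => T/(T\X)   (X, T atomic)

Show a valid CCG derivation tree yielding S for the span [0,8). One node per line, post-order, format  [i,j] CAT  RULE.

[0,8] S   <
  [0,4] NP   <
    [0,3] NP\PP   >
      [0,1] "on" : (NP\PP)/S
      [1,3] S   <
        [1,2] "near" : S\N
        [2,3] "which" : S\(S\N)
    [3,4] "chased" : NP\(NP\PP)
  [4,8] S\NP   <B
    [4,5] "the" : (S\N)\NP
    [5,8] S\(S\N)   >
      [5,6] "plan" : (S\(S\N))/PP
      [6,8] PP   <
        [6,7] "ate" : PP\NP
        [7,8] "dog" : PP\(PP\NP)

[0,1] (NP\PP)/S  lex  "on"
[1,2] S\N  lex  "near"
[2,3] S\(S\N)  lex  "which"
[1,3] S  <  k=2
[0,3] NP\PP  >  k=1
[3,4] NP\(NP\PP)  lex  "chased"
[0,4] NP  <  k=3
[4,5] (S\N)\NP  lex  "the"
[5,6] (S\(S\N))/PP  lex  "plan"
[6,7] PP\NP  lex  "ate"
[7,8] PP\(PP\NP)  lex  "dog"
[6,8] PP  <  k=7
[5,8] S\(S\N)  >  k=6
[4,8] S\NP  <B  k=5
[0,8] S  <  k=4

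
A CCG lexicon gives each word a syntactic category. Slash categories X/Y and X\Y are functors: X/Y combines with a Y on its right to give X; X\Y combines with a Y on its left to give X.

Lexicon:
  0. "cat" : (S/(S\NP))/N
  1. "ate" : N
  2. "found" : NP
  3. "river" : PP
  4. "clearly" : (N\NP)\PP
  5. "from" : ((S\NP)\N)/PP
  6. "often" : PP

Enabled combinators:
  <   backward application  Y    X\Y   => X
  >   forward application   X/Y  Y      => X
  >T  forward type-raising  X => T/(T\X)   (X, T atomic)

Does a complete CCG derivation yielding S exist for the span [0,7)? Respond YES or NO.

YES

[0,7] S   >
  [0,2] S/(S\NP)   >
    [0,1] "cat" : (S/(S\NP))/N
    [1,2] "ate" : N
  [2,7] S\NP   <
    [2,5] N   >
      [2,3] N/(N\NP)   >T
        [2,3] "found" : NP
      [3,5] N\NP   <
        [3,4] "river" : PP
        [4,5] "clearly" : (N\NP)\PP
    [5,7] (S\NP)\N   >
      [5,6] "from" : ((S\NP)\N)/PP
      [6,7] "often" : PP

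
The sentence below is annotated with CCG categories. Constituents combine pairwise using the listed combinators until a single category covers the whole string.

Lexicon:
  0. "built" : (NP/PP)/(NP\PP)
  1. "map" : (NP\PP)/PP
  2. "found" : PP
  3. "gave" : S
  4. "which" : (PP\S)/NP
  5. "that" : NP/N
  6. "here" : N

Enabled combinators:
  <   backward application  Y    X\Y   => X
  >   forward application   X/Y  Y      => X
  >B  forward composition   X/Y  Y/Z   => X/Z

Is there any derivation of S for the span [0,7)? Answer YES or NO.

NO

(NP/PP)/(NP\PP) (NP\PP)/PP PP S (PP\S)/NP NP/N N
CKY chart[0,7] = {NP}; S ∉ chart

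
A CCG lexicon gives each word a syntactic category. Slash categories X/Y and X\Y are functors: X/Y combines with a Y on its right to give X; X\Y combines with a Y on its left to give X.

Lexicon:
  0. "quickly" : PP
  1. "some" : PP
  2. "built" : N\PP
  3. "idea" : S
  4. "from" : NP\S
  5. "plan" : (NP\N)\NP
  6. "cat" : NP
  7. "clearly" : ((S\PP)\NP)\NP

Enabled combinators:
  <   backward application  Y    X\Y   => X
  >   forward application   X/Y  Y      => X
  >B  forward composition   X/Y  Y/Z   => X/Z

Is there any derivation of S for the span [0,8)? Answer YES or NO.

[0,8] S   <
  [0,1] "quickly" : PP
  [1,8] S\PP   <
    [1,6] NP   <
      [1,3] N   <
        [1,2] "some" : PP
        [2,3] "built" : N\PP
      [3,6] NP\N   <
        [3,5] NP   <
          [3,4] "idea" : S
          [4,5] "from" : NP\S
        [5,6] "plan" : (NP\N)\NP
    [6,8] (S\PP)\NP   <
      [6,7] "cat" : NP
      [7,8] "clearly" : ((S\PP)\NP)\NP

YES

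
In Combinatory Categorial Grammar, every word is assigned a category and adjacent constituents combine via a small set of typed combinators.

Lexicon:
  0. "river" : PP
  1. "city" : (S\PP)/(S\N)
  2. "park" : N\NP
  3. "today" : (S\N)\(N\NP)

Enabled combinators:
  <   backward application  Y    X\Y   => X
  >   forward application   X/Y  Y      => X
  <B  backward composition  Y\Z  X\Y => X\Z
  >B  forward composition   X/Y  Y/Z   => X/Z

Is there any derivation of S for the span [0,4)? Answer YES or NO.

YES

[0,4] S   <
  [0,1] "river" : PP
  [1,4] S\PP   >
    [1,2] "city" : (S\PP)/(S\N)
    [2,4] S\N   <
      [2,3] "park" : N\NP
      [3,4] "today" : (S\N)\(N\NP)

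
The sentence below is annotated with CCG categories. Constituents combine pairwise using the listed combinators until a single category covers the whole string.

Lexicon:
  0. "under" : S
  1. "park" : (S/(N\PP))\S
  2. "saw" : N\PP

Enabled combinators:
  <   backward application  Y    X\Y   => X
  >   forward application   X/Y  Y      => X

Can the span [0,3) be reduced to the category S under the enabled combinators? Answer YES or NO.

YES

[0,3] S   >
  [0,2] S/(N\PP)   <
    [0,1] "under" : S
    [1,2] "park" : (S/(N\PP))\S
  [2,3] "saw" : N\PP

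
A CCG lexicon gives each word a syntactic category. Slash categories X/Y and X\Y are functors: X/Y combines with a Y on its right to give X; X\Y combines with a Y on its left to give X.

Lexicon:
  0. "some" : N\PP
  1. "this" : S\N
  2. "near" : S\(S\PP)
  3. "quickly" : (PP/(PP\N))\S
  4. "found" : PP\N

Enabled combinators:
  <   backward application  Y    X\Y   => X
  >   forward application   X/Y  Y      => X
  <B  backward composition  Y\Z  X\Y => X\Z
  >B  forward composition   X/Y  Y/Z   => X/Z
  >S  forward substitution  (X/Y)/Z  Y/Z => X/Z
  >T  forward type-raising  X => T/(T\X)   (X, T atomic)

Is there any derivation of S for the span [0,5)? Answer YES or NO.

N\PP S\N S\(S\PP) (PP/(PP\N))\S PP\N
CKY chart[0,5] = {N/(N\PP), NP/(NP\PP), PP, PP/(PP\PP), S/(S\PP)}; S ∉ chart

NO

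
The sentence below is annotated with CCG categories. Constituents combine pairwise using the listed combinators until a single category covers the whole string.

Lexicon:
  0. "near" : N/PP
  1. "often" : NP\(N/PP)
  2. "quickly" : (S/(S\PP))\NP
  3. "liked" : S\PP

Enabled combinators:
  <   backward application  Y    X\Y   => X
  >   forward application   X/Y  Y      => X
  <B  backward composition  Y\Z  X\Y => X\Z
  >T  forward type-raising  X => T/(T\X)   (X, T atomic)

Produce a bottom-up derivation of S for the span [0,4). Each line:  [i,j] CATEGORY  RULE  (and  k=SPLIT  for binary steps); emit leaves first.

[0,1] N/PP  lex  "near"
[1,2] NP\(N/PP)  lex  "often"
[0,2] NP  <  k=1
[2,3] (S/(S\PP))\NP  lex  "quickly"
[0,3] S/(S\PP)  <  k=2
[3,4] S\PP  lex  "liked"
[0,4] S  >  k=3

[0,4] S   >
  [0,3] S/(S\PP)   <
    [0,2] NP   <
      [0,1] "near" : N/PP
      [1,2] "often" : NP\(N/PP)
    [2,3] "quickly" : (S/(S\PP))\NP
  [3,4] "liked" : S\PP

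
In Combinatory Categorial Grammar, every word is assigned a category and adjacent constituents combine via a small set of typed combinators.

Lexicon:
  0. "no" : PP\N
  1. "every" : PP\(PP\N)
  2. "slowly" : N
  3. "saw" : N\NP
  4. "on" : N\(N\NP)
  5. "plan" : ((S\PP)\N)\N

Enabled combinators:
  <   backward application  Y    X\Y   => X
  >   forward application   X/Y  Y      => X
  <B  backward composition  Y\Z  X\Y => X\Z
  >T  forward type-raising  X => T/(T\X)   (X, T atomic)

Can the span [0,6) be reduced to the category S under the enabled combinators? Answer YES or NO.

YES

[0,6] S   <
  [0,2] PP   <
    [0,1] "no" : PP\N
    [1,2] "every" : PP\(PP\N)
  [2,6] S\PP   <
    [2,3] "slowly" : N
    [3,6] (S\PP)\N   <
      [3,5] N   <
        [3,4] "saw" : N\NP
        [4,5] "on" : N\(N\NP)
      [5,6] "plan" : ((S\PP)\N)\N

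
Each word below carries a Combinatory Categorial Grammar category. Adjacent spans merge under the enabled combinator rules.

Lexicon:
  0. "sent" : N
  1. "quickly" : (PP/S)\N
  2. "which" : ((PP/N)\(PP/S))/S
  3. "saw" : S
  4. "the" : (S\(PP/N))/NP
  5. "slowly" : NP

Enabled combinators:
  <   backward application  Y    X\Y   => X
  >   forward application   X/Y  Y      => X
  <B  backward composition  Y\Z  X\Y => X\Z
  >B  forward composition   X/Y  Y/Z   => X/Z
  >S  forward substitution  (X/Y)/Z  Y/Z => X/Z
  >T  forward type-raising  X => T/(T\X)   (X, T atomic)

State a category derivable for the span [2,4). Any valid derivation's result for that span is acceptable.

[0,6] S   <
  [0,4] PP/N   <
    [0,2] PP/S   <
      [0,1] "sent" : N
      [1,2] "quickly" : (PP/S)\N
    [2,4] (PP/N)\(PP/S)   >
      [2,3] "which" : ((PP/N)\(PP/S))/S
      [3,4] "saw" : S
  [4,6] S\(PP/N)   >
    [4,5] "the" : (S\(PP/N))/NP
    [5,6] "slowly" : NP

(PP/N)\(PP/S)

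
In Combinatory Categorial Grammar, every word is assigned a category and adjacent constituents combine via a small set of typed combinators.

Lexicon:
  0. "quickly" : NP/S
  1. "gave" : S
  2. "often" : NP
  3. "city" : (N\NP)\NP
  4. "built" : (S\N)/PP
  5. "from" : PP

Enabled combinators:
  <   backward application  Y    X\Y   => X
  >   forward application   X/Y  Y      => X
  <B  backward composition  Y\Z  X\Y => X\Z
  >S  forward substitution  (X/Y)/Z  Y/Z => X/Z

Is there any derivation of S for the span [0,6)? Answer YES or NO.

[0,6] S   <
  [0,4] N   <
    [0,2] NP   >
      [0,1] "quickly" : NP/S
      [1,2] "gave" : S
    [2,4] N\NP   <
      [2,3] "often" : NP
      [3,4] "city" : (N\NP)\NP
  [4,6] S\N   >
    [4,5] "built" : (S\N)/PP
    [5,6] "from" : PP

YES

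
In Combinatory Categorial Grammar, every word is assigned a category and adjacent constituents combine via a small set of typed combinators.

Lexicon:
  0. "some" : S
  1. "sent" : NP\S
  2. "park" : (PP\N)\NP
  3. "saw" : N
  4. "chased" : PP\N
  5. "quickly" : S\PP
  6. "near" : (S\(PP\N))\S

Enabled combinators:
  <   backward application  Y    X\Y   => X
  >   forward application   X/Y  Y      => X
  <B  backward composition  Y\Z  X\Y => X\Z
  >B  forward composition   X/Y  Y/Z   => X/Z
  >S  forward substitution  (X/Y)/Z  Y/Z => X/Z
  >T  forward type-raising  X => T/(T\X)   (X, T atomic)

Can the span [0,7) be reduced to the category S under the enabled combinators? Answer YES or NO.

YES

[0,7] S   <
  [0,3] PP\N   <
    [0,2] NP   <
      [0,1] "some" : S
      [1,2] "sent" : NP\S
    [2,3] "park" : (PP\N)\NP
  [3,7] S\(PP\N)   <
    [3,6] S   <
      [3,4] "saw" : N
      [4,6] S\N   <B
        [4,5] "chased" : PP\N
        [5,6] "quickly" : S\PP
    [6,7] "near" : (S\(PP\N))\S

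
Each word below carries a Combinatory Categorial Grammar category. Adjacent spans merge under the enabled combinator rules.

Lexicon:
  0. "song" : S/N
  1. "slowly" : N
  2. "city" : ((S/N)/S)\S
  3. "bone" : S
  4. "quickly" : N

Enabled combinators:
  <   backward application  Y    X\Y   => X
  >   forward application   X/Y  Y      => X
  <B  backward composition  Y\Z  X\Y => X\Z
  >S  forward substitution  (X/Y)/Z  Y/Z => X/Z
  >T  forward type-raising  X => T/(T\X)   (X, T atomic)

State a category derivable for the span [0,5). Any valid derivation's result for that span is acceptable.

[0,5] S   >
  [0,4] S/N   >
    [0,3] (S/N)/S   <
      [0,2] S   >
        [0,1] "song" : S/N
        [1,2] "slowly" : N
      [2,3] "city" : ((S/N)/S)\S
    [3,4] "bone" : S
  [4,5] "quickly" : N

S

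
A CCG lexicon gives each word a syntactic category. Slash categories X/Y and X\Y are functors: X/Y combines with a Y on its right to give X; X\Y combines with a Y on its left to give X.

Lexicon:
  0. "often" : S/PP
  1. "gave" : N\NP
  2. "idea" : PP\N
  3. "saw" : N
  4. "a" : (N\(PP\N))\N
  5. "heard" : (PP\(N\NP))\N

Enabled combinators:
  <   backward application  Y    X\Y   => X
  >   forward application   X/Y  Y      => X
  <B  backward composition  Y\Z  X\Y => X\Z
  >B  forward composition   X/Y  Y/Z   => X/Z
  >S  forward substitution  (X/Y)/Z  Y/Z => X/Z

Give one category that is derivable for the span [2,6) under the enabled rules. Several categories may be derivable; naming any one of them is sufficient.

[0,6] S   >
  [0,1] "often" : S/PP
  [1,6] PP   <
    [1,2] "gave" : N\NP
    [2,6] PP\(N\NP)   <
      [2,5] N   <
        [2,3] "idea" : PP\N
        [3,5] N\(PP\N)   <
          [3,4] "saw" : N
          [4,5] "a" : (N\(PP\N))\N
      [5,6] "heard" : (PP\(N\NP))\N

PP\(N\NP)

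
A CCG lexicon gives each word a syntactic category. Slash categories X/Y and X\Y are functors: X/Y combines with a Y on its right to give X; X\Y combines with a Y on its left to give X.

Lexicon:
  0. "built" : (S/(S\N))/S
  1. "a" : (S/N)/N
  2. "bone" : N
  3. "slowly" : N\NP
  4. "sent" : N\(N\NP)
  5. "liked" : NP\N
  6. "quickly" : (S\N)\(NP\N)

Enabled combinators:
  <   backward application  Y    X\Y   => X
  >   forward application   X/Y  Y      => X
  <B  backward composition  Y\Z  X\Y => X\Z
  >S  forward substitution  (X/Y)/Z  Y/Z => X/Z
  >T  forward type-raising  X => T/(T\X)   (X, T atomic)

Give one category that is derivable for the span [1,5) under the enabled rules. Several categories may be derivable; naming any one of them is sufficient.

S

[0,7] S   >
  [0,5] S/(S\N)   >
    [0,1] "built" : (S/(S\N))/S
    [1,5] S   >
      [1,3] S/N   >
        [1,2] "a" : (S/N)/N
        [2,3] "bone" : N
      [3,5] N   <
        [3,4] "slowly" : N\NP
        [4,5] "sent" : N\(N\NP)
  [5,7] S\N   <
    [5,6] "liked" : NP\N
    [6,7] "quickly" : (S\N)\(NP\N)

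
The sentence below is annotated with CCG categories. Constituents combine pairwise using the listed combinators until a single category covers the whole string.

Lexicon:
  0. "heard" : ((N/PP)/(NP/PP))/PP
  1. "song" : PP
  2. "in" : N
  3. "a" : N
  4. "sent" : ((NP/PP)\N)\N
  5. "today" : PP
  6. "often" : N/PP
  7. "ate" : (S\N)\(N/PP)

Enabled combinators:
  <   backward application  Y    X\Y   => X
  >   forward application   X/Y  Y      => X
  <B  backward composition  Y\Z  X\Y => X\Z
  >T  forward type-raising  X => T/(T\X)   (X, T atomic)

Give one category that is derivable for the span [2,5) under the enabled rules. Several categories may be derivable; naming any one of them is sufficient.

NP/PP

[0,8] S   <
  [0,6] N   >
    [0,5] N/PP   >
      [0,2] (N/PP)/(NP/PP)   >
        [0,1] "heard" : ((N/PP)/(NP/PP))/PP
        [1,2] "song" : PP
      [2,5] NP/PP   <
        [2,3] "in" : N
        [3,5] (NP/PP)\N   <
          [3,4] "a" : N
          [4,5] "sent" : ((NP/PP)\N)\N
    [5,6] "today" : PP
  [6,8] S\N   <
    [6,7] "often" : N/PP
    [7,8] "ate" : (S\N)\(N/PP)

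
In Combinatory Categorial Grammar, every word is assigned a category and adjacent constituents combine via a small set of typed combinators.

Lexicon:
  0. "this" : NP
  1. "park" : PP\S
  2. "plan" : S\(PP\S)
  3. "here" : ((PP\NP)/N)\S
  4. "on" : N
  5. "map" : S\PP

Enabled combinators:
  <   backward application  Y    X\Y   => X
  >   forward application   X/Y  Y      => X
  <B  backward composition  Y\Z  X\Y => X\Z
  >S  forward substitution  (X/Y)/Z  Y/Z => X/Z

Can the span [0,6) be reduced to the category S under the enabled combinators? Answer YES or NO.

YES

[0,6] S   <
  [0,1] "this" : NP
  [1,6] S\NP   <B
    [1,5] PP\NP   >
      [1,4] (PP\NP)/N   <
        [1,3] S   <
          [1,2] "park" : PP\S
          [2,3] "plan" : S\(PP\S)
        [3,4] "here" : ((PP\NP)/N)\S
      [4,5] "on" : N
    [5,6] "map" : S\PP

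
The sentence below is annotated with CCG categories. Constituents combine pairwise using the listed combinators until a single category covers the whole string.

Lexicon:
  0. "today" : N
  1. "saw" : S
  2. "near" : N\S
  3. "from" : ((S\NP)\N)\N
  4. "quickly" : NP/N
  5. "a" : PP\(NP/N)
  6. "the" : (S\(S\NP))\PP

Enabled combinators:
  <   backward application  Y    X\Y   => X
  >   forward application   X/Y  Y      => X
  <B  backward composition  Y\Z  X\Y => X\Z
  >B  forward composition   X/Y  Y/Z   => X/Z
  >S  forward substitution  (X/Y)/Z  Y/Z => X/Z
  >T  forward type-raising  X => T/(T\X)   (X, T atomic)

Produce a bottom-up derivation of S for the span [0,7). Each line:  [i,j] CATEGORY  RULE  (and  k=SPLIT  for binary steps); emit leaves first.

[0,7] S   <
  [0,4] S\NP   <
    [0,1] "today" : N
    [1,4] (S\NP)\N   <
      [1,3] N   <
        [1,2] "saw" : S
        [2,3] "near" : N\S
      [3,4] "from" : ((S\NP)\N)\N
  [4,7] S\(S\NP)   <
    [4,6] PP   <
      [4,5] "quickly" : NP/N
      [5,6] "a" : PP\(NP/N)
    [6,7] "the" : (S\(S\NP))\PP

[0,1] N  lex  "today"
[1,2] S  lex  "saw"
[2,3] N\S  lex  "near"
[1,3] N  <  k=2
[3,4] ((S\NP)\N)\N  lex  "from"
[1,4] (S\NP)\N  <  k=3
[0,4] S\NP  <  k=1
[4,5] NP/N  lex  "quickly"
[5,6] PP\(NP/N)  lex  "a"
[4,6] PP  <  k=5
[6,7] (S\(S\NP))\PP  lex  "the"
[4,7] S\(S\NP)  <  k=6
[0,7] S  <  k=4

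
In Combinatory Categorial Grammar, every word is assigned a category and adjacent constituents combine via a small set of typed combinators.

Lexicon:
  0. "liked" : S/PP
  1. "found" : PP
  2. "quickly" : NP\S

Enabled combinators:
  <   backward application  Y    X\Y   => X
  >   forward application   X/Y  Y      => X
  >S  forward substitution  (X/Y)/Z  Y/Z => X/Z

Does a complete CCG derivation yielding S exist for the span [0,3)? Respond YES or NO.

NO

S/PP PP NP\S
CKY chart[0,3] = {NP}; S ∉ chart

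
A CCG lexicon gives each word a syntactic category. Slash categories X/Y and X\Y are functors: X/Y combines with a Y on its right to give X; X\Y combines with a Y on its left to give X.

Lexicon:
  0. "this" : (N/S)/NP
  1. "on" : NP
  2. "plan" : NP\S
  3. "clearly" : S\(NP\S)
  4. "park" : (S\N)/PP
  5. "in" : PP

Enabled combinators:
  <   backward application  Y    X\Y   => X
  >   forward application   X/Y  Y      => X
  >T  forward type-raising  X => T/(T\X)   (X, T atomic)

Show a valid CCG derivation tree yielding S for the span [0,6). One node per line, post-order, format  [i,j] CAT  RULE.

[0,6] S   <
  [0,4] N   >
    [0,2] N/S   >
      [0,1] "this" : (N/S)/NP
      [1,2] "on" : NP
    [2,4] S   <
      [2,3] "plan" : NP\S
      [3,4] "clearly" : S\(NP\S)
  [4,6] S\N   >
    [4,5] "park" : (S\N)/PP
    [5,6] "in" : PP

[0,1] (N/S)/NP  lex  "this"
[1,2] NP  lex  "on"
[0,2] N/S  >  k=1
[2,3] NP\S  lex  "plan"
[3,4] S\(NP\S)  lex  "clearly"
[2,4] S  <  k=3
[0,4] N  >  k=2
[4,5] (S\N)/PP  lex  "park"
[5,6] PP  lex  "in"
[4,6] S\N  >  k=5
[0,6] S  <  k=4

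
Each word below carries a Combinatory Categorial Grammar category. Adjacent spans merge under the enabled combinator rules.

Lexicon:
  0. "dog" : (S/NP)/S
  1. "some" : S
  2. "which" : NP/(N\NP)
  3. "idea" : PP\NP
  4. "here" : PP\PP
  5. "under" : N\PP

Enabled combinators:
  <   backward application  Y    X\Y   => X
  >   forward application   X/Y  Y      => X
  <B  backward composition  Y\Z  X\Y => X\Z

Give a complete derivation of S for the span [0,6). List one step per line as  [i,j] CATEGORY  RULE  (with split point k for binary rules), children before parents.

[0,6] S   >
  [0,2] S/NP   >
    [0,1] "dog" : (S/NP)/S
    [1,2] "some" : S
  [2,6] NP   >
    [2,3] "which" : NP/(N\NP)
    [3,6] N\NP   <B
      [3,5] PP\NP   <B
        [3,4] "idea" : PP\NP
        [4,5] "here" : PP\PP
      [5,6] "under" : N\PP

[0,1] (S/NP)/S  lex  "dog"
[1,2] S  lex  "some"
[0,2] S/NP  >  k=1
[2,3] NP/(N\NP)  lex  "which"
[3,4] PP\NP  lex  "idea"
[4,5] PP\PP  lex  "here"
[3,5] PP\NP  <B  k=4
[5,6] N\PP  lex  "under"
[3,6] N\NP  <B  k=5
[2,6] NP  >  k=3
[0,6] S  >  k=2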